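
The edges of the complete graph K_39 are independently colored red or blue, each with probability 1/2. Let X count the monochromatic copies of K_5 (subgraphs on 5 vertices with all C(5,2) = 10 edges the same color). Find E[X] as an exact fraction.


Let X = Σ_S X_S over the C(39, 5) = 575757 subsets S of size 5, where X_S = 1 if the K_5 on S is monochromatic.
For a fixed S, the K_5 on S has C(5, 2) = 10 edges. P[all 10 edges red] = (1/2)^10, and likewise for blue, so P[monochromatic] = 2·(1/2)^10 = 2^{1 − 10} = 1/512.
Summing: E[X] = C(39, 5) · 2^{1 − 10} = 575757 · 1/512 = 575757/512.
Numerically: E[X] ≈ 1124.525391.

E[X] = C(39,5)·2^(1−C(5,2)) = 575757/512 ≈ 1124.525391.


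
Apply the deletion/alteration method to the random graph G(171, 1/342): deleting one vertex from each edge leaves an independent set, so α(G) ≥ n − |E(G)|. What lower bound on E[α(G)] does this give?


E[|E(G)|] = C(171, 2)·p = 14535 · (1/342) = 85/2.
E[α(G)] ≥ n − E[|E(G)|] = 171 − 85/2 = 257/2.
Numerically: ≈ 128.500.
(This is only a lower bound; the true E[α(G)] may be larger.)

E[α(G)] ≥ 257/2 ≈ 128.500.


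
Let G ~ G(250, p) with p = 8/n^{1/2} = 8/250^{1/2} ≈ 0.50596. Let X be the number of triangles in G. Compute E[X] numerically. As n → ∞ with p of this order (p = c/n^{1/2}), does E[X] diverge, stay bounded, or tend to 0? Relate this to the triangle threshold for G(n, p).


Number of potential triangles: C(250, 3) = 2573000.
Each occurs with probability p³ ≈ (0.50596)³ ≈ 1.2952689e-01.
By linearity: E[X] = C(250, 3)·p³ ≈ 2573000 · 1.2952689e-01 ≈ 333272.69559.
Since α = 1/2 < 1, p = c/n^{1/2} ≫ 1/n is above the triangle threshold p ~ 1/n. Asymptotically E[X] ~ (c³/6)·n^{3(1−α)} = (8³/6)·n^{1.5} → ∞; triangles are abundant w.h.p.

E[X] ≈ 333272.69559; in regime p = Θ(1/n^{1/2}) E[X] diverges (above the triangle threshold p ~ 1/n).


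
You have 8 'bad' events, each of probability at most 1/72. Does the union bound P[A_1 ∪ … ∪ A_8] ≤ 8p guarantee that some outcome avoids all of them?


Union bound: P[∪_{i=1}^{8} A_i] ≤ Σ_i P[A_i] ≤ 8·p = 8·(1/72) = 1/9.
Numerically: 1/9 ≈ 0.111.
Is 1/9 < 1? YES.
Since P[∪ A_i] ≤ 1/9 < 1, the complement has P[∩ A_i^c] ≥ 1 − 1/9 = 8/9 > 0, so some outcome avoids every A_i.

8·p = 1/9 ≈ 0.111; existence CERTIFIED by the union bound.


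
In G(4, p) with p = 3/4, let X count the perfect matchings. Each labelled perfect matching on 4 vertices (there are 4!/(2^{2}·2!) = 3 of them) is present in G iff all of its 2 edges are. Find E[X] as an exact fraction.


K_4 has 4!/(2^{2}·2!) = 3 labelled perfect matchings.
For each such perfect matching H, let X_H = 1 if all 2 edges of H are present in G. Then P[X_H = 1] = p^{2} = (3/4)^{2} = 9/16.
By linearity: E[X] = Σ_H E[X_H] = 3 · p^{2} = 3 · 9/16 = 27/16.
Numerically: E[X] ≈ 1.6875.

E[X] = 3 · (3/4)^{2} = 27/16 ≈ 1.6875.


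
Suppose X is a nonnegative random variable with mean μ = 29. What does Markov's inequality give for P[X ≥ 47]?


μ = E[X] = 29, a = 47.
Markov: P[X ≥ 47] ≤ μ/a = (29)/47 = 29/47.
Numerically: ≈ 0.6170.
(Since a = 47 > μ = 29.0000, the bound 29/47 is < 1 and informative.)

P[X ≥ 47] ≤ 29/47 ≈ 0.6170.


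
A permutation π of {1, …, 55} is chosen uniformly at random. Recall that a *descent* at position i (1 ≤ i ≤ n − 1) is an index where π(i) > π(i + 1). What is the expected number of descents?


Write X = Σ X_I over i = 1, …, 54, with X_I the indicator of one descent.
There are 54 indicators.
For each fixed i, the pair (π(i), π(i+1)) is a uniformly random ordered pair of distinct values from {1, …, 55}; by symmetry P[π(i) > π(i+1)] = 1/2.
By linearity: E[X] = 54 · (1/2) = (55 − 1) · (1/2) = 27 ≈ 27.00000.

E[X] = 27 = 27.00000.


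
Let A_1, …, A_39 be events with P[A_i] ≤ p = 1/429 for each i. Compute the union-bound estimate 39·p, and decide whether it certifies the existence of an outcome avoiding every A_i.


Union bound: P[∪_{i=1}^{39} A_i] ≤ Σ_i P[A_i] ≤ 39·p = 39·(1/429) = 1/11.
Numerically: 1/11 ≈ 0.090909.
Is 1/11 < 1? YES.
Since P[∪ A_i] ≤ 1/11 < 1, the complement has P[∩ A_i^c] ≥ 1 − 1/11 = 10/11 > 0, so some outcome avoids every A_i.

39·p = 1/11 ≈ 0.090909; existence CERTIFIED by the union bound.


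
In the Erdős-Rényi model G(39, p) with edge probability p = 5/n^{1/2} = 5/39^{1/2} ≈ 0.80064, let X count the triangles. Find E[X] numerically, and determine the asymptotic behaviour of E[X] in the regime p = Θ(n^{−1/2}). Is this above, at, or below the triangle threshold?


Number of potential triangles: C(39, 3) = 9139.
Each occurs with probability p³ ≈ (0.80064)³ ≈ 5.1323126e-01.
By linearity: E[X] = C(39, 3)·p³ ≈ 9139 · 5.1323126e-01 ≈ 4690.42051.
Since α = 1/2 < 1, p = c/n^{1/2} ≫ 1/n is above the triangle threshold p ~ 1/n. Asymptotically E[X] ~ (c³/6)·n^{3(1−α)} = (5³/6)·n^{1.5} → ∞; triangles are abundant w.h.p.

E[X] ≈ 4690.42051; in regime p = Θ(1/n^{1/2}) E[X] diverges (above the triangle threshold p ~ 1/n).


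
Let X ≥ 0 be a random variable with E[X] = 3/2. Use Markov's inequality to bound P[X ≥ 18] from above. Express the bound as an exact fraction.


μ = E[X] = 3/2, a = 18.
Markov: P[X ≥ 18] ≤ μ/a = (3/2)/18 = 1/12.
Numerically: ≈ 0.08333.
(Since a = 18 > μ = 1.50000, the bound 1/12 is < 1 and informative.)

P[X ≥ 18] ≤ 1/12 ≈ 0.08333.


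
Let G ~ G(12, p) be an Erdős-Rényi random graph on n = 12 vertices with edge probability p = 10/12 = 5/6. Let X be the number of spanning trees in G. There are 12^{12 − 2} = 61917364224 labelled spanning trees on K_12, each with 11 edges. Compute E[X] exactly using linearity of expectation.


K_12 has 12^{12 − 2} = 61917364224 labelled spanning trees.
For each such spanning tree H, let X_H = 1 if all 11 edges of H are present in G. Then P[X_H = 1] = p^{11} = (5/6)^{11} = 48828125/362797056.
By linearity: E[X] = Σ_H E[X_H] = 61917364224 · p^{11} = 61917364224 · 48828125/362797056 = 25000000000/3.
Numerically: E[X] ≈ 8.33333e+09.

E[X] = 61917364224 · (5/6)^{11} = 25000000000/3 ≈ 8.33333e+09.


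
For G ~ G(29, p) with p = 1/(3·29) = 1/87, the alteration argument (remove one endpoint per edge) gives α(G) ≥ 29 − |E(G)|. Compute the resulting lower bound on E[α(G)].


E[|E(G)|] = C(29, 2)·p = 406 · (1/87) = 14/3.
E[α(G)] ≥ n − E[|E(G)|] = 29 − 14/3 = 73/3.
Numerically: ≈ 24.333.
(This is only a lower bound; the true E[α(G)] may be larger.)

E[α(G)] ≥ 73/3 ≈ 24.333.


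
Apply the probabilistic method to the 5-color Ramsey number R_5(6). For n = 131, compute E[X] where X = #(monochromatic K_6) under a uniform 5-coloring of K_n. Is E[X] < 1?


E[X] = C(131, 6) · 5^{1 − 15} = 6249655776 · 5^{−14} = 6249655776/6103515625.
As a reduced fraction: E[X] = 6249655776/6103515625 ≈ 1.0239436.
Is E[X] < 1? NO.
Since E[X] ≥ 1, the first-moment bound is inconclusive at n = 131; it does NOT by itself certify R_5(6) > 131.

E[X] = 6249655776/6103515625 ≈ 1.0239436; E[X] ≥ 1; first-moment method inconclusive here.


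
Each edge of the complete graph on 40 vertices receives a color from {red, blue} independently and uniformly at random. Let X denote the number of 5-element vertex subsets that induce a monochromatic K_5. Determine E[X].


Let X = Σ_S X_S over the C(40, 5) = 658008 subsets S of size 5, where X_S = 1 if the K_5 on S is monochromatic.
For a fixed S, the K_5 on S has C(5, 2) = 10 edges. P[all 10 edges red] = (1/2)^10, and likewise for blue, so P[monochromatic] = 2·(1/2)^10 = 2^{1 − 10} = 1/512.
By linearity: E[X] = C(40, 5) · 2^{1 − 10} = 658008 · 1/512 = 82251/64.
Numerically: E[X] ≈ 1285.17188.

E[X] = C(40,5)·2^(1−C(5,2)) = 82251/64 ≈ 1285.17188.


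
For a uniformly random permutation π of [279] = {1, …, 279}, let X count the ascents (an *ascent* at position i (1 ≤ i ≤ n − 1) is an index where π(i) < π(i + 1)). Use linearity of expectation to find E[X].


Write X = Σ X_I over i = 1, …, 278, with X_I the indicator of one ascent.
There are 278 indicators.
For each fixed i, the pair (π(i), π(i+1)) is a uniformly random ordered pair of distinct values from {1, …, 279}; by symmetry P[π(i) < π(i+1)] = 1/2.
By linearity: E[X] = 278 · (1/2) = (279 − 1) · (1/2) = 139 ≈ 139.00000.

E[X] = 139 = 139.00000.


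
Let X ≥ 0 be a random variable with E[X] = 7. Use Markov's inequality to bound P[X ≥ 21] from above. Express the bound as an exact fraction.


μ = E[X] = 7, a = 21.
Markov: P[X ≥ 21] ≤ μ/a = (7)/21 = 1/3.
Numerically: ≈ 0.333333.
(Since a = 21 > μ = 7.000000, the bound 1/3 is < 1 and informative.)

P[X ≥ 21] ≤ 1/3 ≈ 0.333333.


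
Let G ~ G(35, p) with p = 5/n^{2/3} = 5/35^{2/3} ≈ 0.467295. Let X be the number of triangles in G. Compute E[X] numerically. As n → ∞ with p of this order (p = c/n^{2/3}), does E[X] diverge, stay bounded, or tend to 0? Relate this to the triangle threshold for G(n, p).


Number of potential triangles: C(35, 3) = 6545.
Each occurs with probability p³ ≈ (0.467295)³ ≈ 1.02040816e-01.
By linearity: E[X] = C(35, 3)·p³ ≈ 6545 · 1.02040816e-01 ≈ 667.857143.
Since α = 2/3 < 1, p = c/n^{2/3} ≫ 1/n is above the triangle threshold p ~ 1/n. Asymptotically E[X] ~ (c³/6)·n^{3(1−α)} = (5³/6)·n^{1} → ∞; triangles are abundant w.h.p.

E[X] ≈ 667.857143; in regime p = Θ(1/n^{2/3}) E[X] diverges (above the triangle threshold p ~ 1/n).


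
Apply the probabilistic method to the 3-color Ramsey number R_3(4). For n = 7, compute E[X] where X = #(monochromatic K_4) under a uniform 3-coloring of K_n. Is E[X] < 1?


E[X] = C(7, 4) · 3^{1 − 6} = 35 · 3^{−5} = 35/243.
As a reduced fraction: E[X] = 35/243 ≈ 0.14403.
Is E[X] < 1? YES.
Since E[X] < 1, there exists a 3-coloring of K_{7} with no monochromatic K_4; hence R_3(4) > 7.

E[X] = 35/243 ≈ 0.14403; E[X] < 1, so R_3(4) > 7.


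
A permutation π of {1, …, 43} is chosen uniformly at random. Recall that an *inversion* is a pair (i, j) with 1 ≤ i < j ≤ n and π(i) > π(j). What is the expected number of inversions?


Write X = Σ X_I over the C(43, 2) = 903 pairs i < j, with X_I the indicator of one inversion.
There are 903 indicators.
For each fixed pair i < j, the values π(i) and π(j) are two distinct elements of {1, …, 43} in uniformly random order; by symmetry P[π(i) > π(j)] = 1/2.
By linearity: E[X] = 903 · (1/2) = C(43, 2) · (1/2) = 903/2 = 903/2 ≈ 451.500.

E[X] = 903/2 = 451.500.


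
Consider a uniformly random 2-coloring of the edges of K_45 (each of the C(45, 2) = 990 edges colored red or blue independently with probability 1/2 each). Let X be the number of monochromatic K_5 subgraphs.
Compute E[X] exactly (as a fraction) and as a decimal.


Let X = Σ_S X_S over the C(45, 5) = 1221759 subsets S of size 5, where X_S = 1 if the K_5 on S is monochromatic.
For a fixed S, the K_5 on S has C(5, 2) = 10 edges. P[all 10 edges red] = (1/2)^10, and likewise for blue, so P[monochromatic] = 2·(1/2)^10 = 2^{1 − 10} = 1/512.
Summing: E[X] = C(45, 5) · 2^{1 − 10} = 1221759 · 1/512 = 1221759/512.
Numerically: E[X] ≈ 2386.2480.

E[X] = C(45,5)·2^(1−C(5,2)) = 1221759/512 ≈ 2386.2480.


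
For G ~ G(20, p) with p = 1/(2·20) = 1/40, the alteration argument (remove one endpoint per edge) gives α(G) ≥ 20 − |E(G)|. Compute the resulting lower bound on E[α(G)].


E[|E(G)|] = C(20, 2)·p = 190 · (1/40) = 19/4.
E[α(G)] ≥ n − E[|E(G)|] = 20 − 19/4 = 61/4.
Numerically: ≈ 15.250000.
(This is only a lower bound; the true E[α(G)] may be larger.)

E[α(G)] ≥ 61/4 ≈ 15.250000.


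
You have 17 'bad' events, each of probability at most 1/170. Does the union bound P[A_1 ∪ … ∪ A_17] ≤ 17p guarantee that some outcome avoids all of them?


Union bound: P[∪_{i=1}^{17} A_i] ≤ Σ_i P[A_i] ≤ 17·p = 17·(1/170) = 1/10.
Numerically: 1/10 ≈ 0.100000.
Is 1/10 < 1? YES.
Since P[∪ A_i] ≤ 1/10 < 1, the complement has P[∩ A_i^c] ≥ 1 − 1/10 = 9/10 > 0, so some outcome avoids every A_i.

17·p = 1/10 ≈ 0.100000; existence CERTIFIED by the union bound.


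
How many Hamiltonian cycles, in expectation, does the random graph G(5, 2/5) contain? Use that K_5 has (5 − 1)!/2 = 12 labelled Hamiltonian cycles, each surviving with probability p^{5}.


K_5 has (5 − 1)!/2 = 12 labelled Hamiltonian cycles.
For each such Hamiltonian cycle H, let X_H = 1 if all 5 edges of H are present in G. Then P[X_H = 1] = p^{5} = (2/5)^{5} = 32/3125.
Summing the indicators: E[X] = Σ_H E[X_H] = 12 · p^{5} = 12 · 32/3125 = 384/3125.
Numerically: E[X] ≈ 0.1229.

E[X] = 12 · (2/5)^{5} = 384/3125 ≈ 0.1229.


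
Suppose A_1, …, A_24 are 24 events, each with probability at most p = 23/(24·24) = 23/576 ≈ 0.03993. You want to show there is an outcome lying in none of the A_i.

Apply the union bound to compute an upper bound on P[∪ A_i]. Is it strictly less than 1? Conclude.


Union bound: P[∪_{i=1}^{24} A_i] ≤ Σ_i P[A_i] ≤ 24·p = 24·(23/576) = 23/24.
Numerically: 23/24 ≈ 0.95833.
Is 23/24 < 1? YES.
Since P[∪ A_i] ≤ 23/24 < 1, the complement has P[∩ A_i^c] ≥ 1 − 23/24 = 1/24 > 0, so some outcome avoids every A_i.

24·p = 23/24 ≈ 0.95833; existence CERTIFIED by the union bound.


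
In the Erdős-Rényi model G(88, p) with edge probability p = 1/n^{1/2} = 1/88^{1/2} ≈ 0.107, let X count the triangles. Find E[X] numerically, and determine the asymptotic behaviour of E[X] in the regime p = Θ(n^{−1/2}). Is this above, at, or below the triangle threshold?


Number of potential triangles: C(88, 3) = 109736.
Each occurs with probability p³ ≈ (0.107)³ ≈ 1.21137e-03.
By linearity: E[X] = C(88, 3)·p³ ≈ 109736 · 1.21137e-03 ≈ 132.931.
Since α = 1/2 < 1, p = c/n^{1/2} ≫ 1/n is above the triangle threshold p ~ 1/n. Asymptotically E[X] ~ (c³/6)·n^{3(1−α)} = (1³/6)·n^{1.5} → ∞; triangles are abundant w.h.p.

E[X] ≈ 132.931; in regime p = Θ(1/n^{1/2}) E[X] diverges (above the triangle threshold p ~ 1/n).


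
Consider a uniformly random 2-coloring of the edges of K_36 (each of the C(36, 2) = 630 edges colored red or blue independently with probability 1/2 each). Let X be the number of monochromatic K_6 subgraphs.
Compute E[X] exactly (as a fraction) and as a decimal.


Let X = Σ_S X_S over the C(36, 6) = 1947792 subsets S of size 6, where X_S = 1 if the K_6 on S is monochromatic.
For a fixed S, the K_6 on S has C(6, 2) = 15 edges. P[all 15 edges red] = (1/2)^15, and likewise for blue, so P[monochromatic] = 2·(1/2)^15 = 2^{1 − 15} = 1/16384.
By linearity of expectation: E[X] = C(36, 6) · 2^{1 − 15} = 1947792 · 1/16384 = 121737/1024.
Numerically: E[X] ≈ 118.884.

E[X] = C(36,6)·2^(1−C(6,2)) = 121737/1024 ≈ 118.884.


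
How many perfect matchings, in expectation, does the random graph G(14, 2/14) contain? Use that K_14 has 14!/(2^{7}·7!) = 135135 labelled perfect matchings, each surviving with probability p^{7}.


K_14 has 14!/(2^{7}·7!) = 135135 labelled perfect matchings.
For each such perfect matching H, let X_H = 1 if all 7 edges of H are present in G. Then P[X_H = 1] = p^{7} = (1/7)^{7} = 1/823543.
By linearity of expectation: E[X] = Σ_H E[X_H] = 135135 · p^{7} = 135135 · 1/823543 = 19305/117649.
Numerically: E[X] ≈ 0.1641.

E[X] = 135135 · (1/7)^{7} = 19305/117649 ≈ 0.1641.


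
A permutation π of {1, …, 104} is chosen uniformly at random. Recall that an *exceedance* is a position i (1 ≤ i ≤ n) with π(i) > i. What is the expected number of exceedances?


Write X = Σ_{i=1}^{104} X_i, where X_i = 1_{π(i) > i}.
For each fixed i, π(i) is uniform over {1, …, 104} (marginal of a uniform permutation), so P[π(i) > i] = (n − i)/n. Summing: Σ_{i=1}^{104} (n − i)/n = (0 + 1 + … + 103)/104 = 104(104 − 1)/(2·104) = (104 − 1)/2.
Hence E[X] = Σ_{i=1}^{104} (104 − i)/104 = 103/2 ≈ 51.5000.

E[X] = 103/2 = 51.5000.


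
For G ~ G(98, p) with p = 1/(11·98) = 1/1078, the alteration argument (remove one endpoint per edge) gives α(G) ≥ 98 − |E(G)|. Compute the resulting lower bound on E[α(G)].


E[|E(G)|] = C(98, 2)·p = 4753 · (1/1078) = 97/22.
E[α(G)] ≥ n − E[|E(G)|] = 98 − 97/22 = 2059/22.
Numerically: ≈ 93.59091.
(This is only a lower bound; the true E[α(G)] may be larger.)

E[α(G)] ≥ 2059/22 ≈ 93.59091.


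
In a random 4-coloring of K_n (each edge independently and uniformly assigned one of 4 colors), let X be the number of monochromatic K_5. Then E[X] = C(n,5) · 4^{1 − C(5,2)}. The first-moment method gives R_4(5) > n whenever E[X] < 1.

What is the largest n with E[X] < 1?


We need C(n, 5) · 4^{1 − 10} < 1, i.e. C(n, 5) < 4^{10 − 1} = 262144.
Check values of n near the boundary:
  n = 28: C(28, 5) = 98280; 98280 < 262144? YES
  n = 29: C(29, 5) = 118755; 118755 < 262144? YES
  n = 30: C(30, 5) = 142506; 142506 < 262144? YES
  n = 31: C(31, 5) = 169911; 169911 < 262144? YES
  n = 32: C(32, 5) = 201376; 201376 < 262144? YES
  n = 33: C(33, 5) = 237336; 237336 < 262144? YES
  n = 34: C(34, 5) = 278256; 278256 < 262144? NO
  n = 35: C(35, 5) = 324632; 324632 < 262144? NO
  n = 36: C(36, 5) = 376992; 376992 < 262144? NO
The largest n with C(n, 5) < 262144 is n = 33 (where E[X] = 29667/32768 ≈ 0.905365). Hence R_4(5) > 33, i.e. R_4(5) ≥ 34.

Largest n = 33; hence R_4(5) > 33.


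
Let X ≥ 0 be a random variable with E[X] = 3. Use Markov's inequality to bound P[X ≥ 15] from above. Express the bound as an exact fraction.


μ = E[X] = 3, a = 15.
Markov: P[X ≥ 15] ≤ μ/a = (3)/15 = 1/5.
Numerically: ≈ 0.20000.
(Since a = 15 > μ = 3.00000, the bound 1/5 is < 1 and informative.)

P[X ≥ 15] ≤ 1/5 ≈ 0.20000.


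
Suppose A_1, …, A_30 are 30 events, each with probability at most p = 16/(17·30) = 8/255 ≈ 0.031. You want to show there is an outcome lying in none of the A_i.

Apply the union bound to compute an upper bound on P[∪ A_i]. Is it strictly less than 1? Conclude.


Union bound: P[∪_{i=1}^{30} A_i] ≤ Σ_i P[A_i] ≤ 30·p = 30·(8/255) = 16/17.
Numerically: 16/17 ≈ 0.941.
Is 16/17 < 1? YES.
Since P[∪ A_i] ≤ 16/17 < 1, the complement has P[∩ A_i^c] ≥ 1 − 16/17 = 1/17 > 0, so some outcome avoids every A_i.

30·p = 16/17 ≈ 0.941; existence CERTIFIED by the union bound.


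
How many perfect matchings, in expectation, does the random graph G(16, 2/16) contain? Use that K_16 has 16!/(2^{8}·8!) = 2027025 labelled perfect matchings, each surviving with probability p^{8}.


K_16 has 16!/(2^{8}·8!) = 2027025 labelled perfect matchings.
For each such perfect matching H, let X_H = 1 if all 8 edges of H are present in G. Then P[X_H = 1] = p^{8} = (1/8)^{8} = 1/16777216.
By linearity: E[X] = Σ_H E[X_H] = 2027025 · p^{8} = 2027025 · 1/16777216 = 2027025/16777216.
Numerically: E[X] ≈ 0.121.

E[X] = 2027025 · (1/8)^{8} = 2027025/16777216 ≈ 0.121.


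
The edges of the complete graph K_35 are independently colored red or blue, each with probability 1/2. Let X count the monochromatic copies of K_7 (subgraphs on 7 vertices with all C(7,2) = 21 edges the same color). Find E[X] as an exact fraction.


Let X = Σ_S X_S over the C(35, 7) = 6724520 subsets S of size 7, where X_S = 1 if the K_7 on S is monochromatic.
For a fixed S, the K_7 on S has C(7, 2) = 21 edges. P[all 21 edges red] = (1/2)^21, and likewise for blue, so P[monochromatic] = 2·(1/2)^21 = 2^{1 − 21} = 1/1048576.
By linearity of expectation: E[X] = C(35, 7) · 2^{1 − 21} = 6724520 · 1/1048576 = 840565/131072.
Numerically: E[X] ≈ 6.41300.

E[X] = C(35,7)·2^(1−C(7,2)) = 840565/131072 ≈ 6.41300.


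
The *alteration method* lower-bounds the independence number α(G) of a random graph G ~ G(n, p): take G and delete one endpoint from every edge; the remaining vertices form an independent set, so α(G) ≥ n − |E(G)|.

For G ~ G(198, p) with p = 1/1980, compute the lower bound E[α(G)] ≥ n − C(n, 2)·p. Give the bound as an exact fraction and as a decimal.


E[|E(G)|] = C(198, 2)·p = 19503 · (1/1980) = 197/20.
E[α(G)] ≥ n − E[|E(G)|] = 198 − 197/20 = 3763/20.
Numerically: ≈ 188.15000.
(This is only a lower bound; the true E[α(G)] may be larger.)

E[α(G)] ≥ 3763/20 ≈ 188.15000.


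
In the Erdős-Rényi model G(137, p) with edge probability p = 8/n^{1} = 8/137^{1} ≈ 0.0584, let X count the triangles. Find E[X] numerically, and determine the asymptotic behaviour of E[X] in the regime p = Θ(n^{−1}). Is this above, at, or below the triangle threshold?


Number of potential triangles: C(137, 3) = 419220.
Each occurs with probability p³ ≈ (0.0584)³ ≈ 1.99117e-04.
By linearity: E[X] = C(137, 3)·p³ ≈ 419220 · 1.99117e-04 ≈ 83.474.
Here α = 1, so p = 8/n is exactly at the triangle threshold p ~ 1/n. Asymptotically E[X] → c³/6 = 8³/6 = 256/3 ≈ 85.333, a bounded constant. In this regime the triangle count is asymptotically Poisson(c³/6).

E[X] ≈ 83.474; in regime p = Θ(1/n^{1}) E[X] stays bounded (at the triangle threshold p ~ 1/n).


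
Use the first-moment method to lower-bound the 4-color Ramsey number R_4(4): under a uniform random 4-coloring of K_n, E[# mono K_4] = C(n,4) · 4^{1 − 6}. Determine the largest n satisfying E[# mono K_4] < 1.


We need C(n, 4) · 4^{1 − 6} < 1, i.e. C(n, 4) < 4^{6 − 1} = 1024.
Check values of n near the boundary:
  n = 11: C(11, 4) = 330; 330 < 1024? YES
  n = 12: C(12, 4) = 495; 495 < 1024? YES
  n = 13: C(13, 4) = 715; 715 < 1024? YES
  n = 14: C(14, 4) = 1001; 1001 < 1024? YES
  n = 15: C(15, 4) = 1365; 1365 < 1024? NO
  n = 16: C(16, 4) = 1820; 1820 < 1024? NO
  n = 17: C(17, 4) = 2380; 2380 < 1024? NO
The largest n with C(n, 4) < 1024 is n = 14 (where E[X] = 1001/1024 ≈ 0.978). Hence R_4(4) > 14, i.e. R_4(4) ≥ 15.

Largest n = 14; hence R_4(4) > 14.


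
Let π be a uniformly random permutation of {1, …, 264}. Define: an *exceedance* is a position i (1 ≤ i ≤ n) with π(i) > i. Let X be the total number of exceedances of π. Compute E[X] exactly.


Write X = Σ_{i=1}^{264} X_i, where X_i = 1_{π(i) > i}.
For each fixed i, π(i) is uniform over {1, …, 264} (marginal of a uniform permutation), so P[π(i) > i] = (n − i)/n. Summing: Σ_{i=1}^{264} (n − i)/n = (0 + 1 + … + 263)/264 = 264(264 − 1)/(2·264) = (264 − 1)/2.
Hence E[X] = Σ_{i=1}^{264} (264 − i)/264 = 263/2 ≈ 131.500000.

E[X] = 263/2 = 131.500000.


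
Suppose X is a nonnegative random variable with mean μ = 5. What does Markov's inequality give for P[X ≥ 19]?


μ = E[X] = 5, a = 19.
Markov: P[X ≥ 19] ≤ μ/a = (5)/19 = 5/19.
Numerically: ≈ 0.263158.
(Since a = 19 > μ = 5.000000, the bound 5/19 is < 1 and informative.)

P[X ≥ 19] ≤ 5/19 ≈ 0.263158.


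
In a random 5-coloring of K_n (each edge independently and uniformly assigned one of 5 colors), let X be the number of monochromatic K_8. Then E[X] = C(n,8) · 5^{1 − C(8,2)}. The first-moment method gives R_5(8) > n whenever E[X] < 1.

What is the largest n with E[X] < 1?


We need C(n, 8) · 5^{1 − 28} < 1, i.e. C(n, 8) < 5^{28 − 1} = 7450580596923828125.
Check values of n near the boundary:
  n = 861: C(861, 8) = 7250034996615275865; 7250034996615275865 < 7450580596923828125? YES
  n = 862: C(862, 8) = 7317951015318931845; 7317951015318931845 < 7450580596923828125? YES
  n = 863: C(863, 8) = 7386423071602617757; 7386423071602617757 < 7450580596923828125? YES
  n = 864: C(864, 8) = 7455455062926006708; 7455455062926006708 < 7450580596923828125? NO
  n = 865: C(865, 8) = 7525050909487743060; 7525050909487743060 < 7450580596923828125? NO
  n = 866: C(866, 8) = 7595214554331451620; 7595214554331451620 < 7450580596923828125? NO
The largest n with C(n, 8) < 7450580596923828125 is n = 863 (where E[X] = 7386423071602617757/7450580596923828125 ≈ 0.9913889). Hence R_5(8) > 863, i.e. R_5(8) ≥ 864.

Largest n = 863; hence R_5(8) > 863.


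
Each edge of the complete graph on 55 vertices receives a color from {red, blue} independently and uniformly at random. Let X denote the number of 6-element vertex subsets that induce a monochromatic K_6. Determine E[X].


Let X = Σ_S X_S over the C(55, 6) = 28989675 subsets S of size 6, where X_S = 1 if the K_6 on S is monochromatic.
For a fixed S, the K_6 on S has C(6, 2) = 15 edges. P[all 15 edges red] = (1/2)^15, and likewise for blue, so P[monochromatic] = 2·(1/2)^15 = 2^{1 − 15} = 1/16384.
By linearity of expectation: E[X] = C(55, 6) · 2^{1 − 15} = 28989675 · 1/16384 = 28989675/16384.
Numerically: E[X] ≈ 1769.389.

E[X] = C(55,6)·2^(1−C(6,2)) = 28989675/16384 ≈ 1769.389.


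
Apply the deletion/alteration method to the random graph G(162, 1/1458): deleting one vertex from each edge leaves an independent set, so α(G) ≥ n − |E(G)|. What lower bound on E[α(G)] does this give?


E[|E(G)|] = C(162, 2)·p = 13041 · (1/1458) = 161/18.
E[α(G)] ≥ n − E[|E(G)|] = 162 − 161/18 = 2755/18.
Numerically: ≈ 153.05556.
(This is only a lower bound; the true E[α(G)] may be larger.)

E[α(G)] ≥ 2755/18 ≈ 153.05556.


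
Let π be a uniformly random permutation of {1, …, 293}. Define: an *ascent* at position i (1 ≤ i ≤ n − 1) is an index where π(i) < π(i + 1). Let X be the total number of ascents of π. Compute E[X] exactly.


Write X = Σ X_I over i = 1, …, 292, with X_I the indicator of one ascent.
There are 292 indicators.
For each fixed i, the pair (π(i), π(i+1)) is a uniformly random ordered pair of distinct values from {1, …, 293}; by symmetry P[π(i) < π(i+1)] = 1/2.
By linearity: E[X] = 292 · (1/2) = (293 − 1) · (1/2) = 146 ≈ 146.000000.

E[X] = 146 = 146.000000.


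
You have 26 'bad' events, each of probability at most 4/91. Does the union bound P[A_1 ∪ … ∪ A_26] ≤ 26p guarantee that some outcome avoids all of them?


Union bound: P[∪_{i=1}^{26} A_i] ≤ Σ_i P[A_i] ≤ 26·p = 26·(4/91) = 8/7.
Numerically: 8/7 ≈ 1.14286.
Is 8/7 < 1? NO.
Since the bound 8/7 is ≥ 1, the union bound is uninformative here; it does NOT by itself certify existence.

26·p = 8/7 ≈ 1.14286; existence NOT certified by the union bound.


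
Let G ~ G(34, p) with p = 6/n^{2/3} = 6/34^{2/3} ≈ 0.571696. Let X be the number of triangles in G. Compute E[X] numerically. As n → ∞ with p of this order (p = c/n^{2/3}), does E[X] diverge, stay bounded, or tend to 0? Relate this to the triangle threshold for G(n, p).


Number of potential triangles: C(34, 3) = 5984.
Each occurs with probability p³ ≈ (0.571696)³ ≈ 1.86851211e-01.
By linearity: E[X] = C(34, 3)·p³ ≈ 5984 · 1.86851211e-01 ≈ 1118.117647.
Since α = 2/3 < 1, p = c/n^{2/3} ≫ 1/n is above the triangle threshold p ~ 1/n. Asymptotically E[X] ~ (c³/6)·n^{3(1−α)} = (6³/6)·n^{1} → ∞; triangles are abundant w.h.p.

E[X] ≈ 1118.117647; in regime p = Θ(1/n^{2/3}) E[X] diverges (above the triangle threshold p ~ 1/n).


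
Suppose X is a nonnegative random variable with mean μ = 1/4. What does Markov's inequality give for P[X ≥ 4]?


μ = E[X] = 1/4, a = 4.
Markov: P[X ≥ 4] ≤ μ/a = (1/4)/4 = 1/16.
Numerically: ≈ 0.062.
(Since a = 4 > μ = 0.250, the bound 1/16 is < 1 and informative.)

P[X ≥ 4] ≤ 1/16 ≈ 0.062.


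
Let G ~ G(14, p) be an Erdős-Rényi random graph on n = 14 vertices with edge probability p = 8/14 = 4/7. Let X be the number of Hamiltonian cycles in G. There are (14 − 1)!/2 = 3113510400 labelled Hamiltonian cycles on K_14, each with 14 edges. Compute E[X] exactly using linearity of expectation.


K_14 has (14 − 1)!/2 = 3113510400 labelled Hamiltonian cycles.
For each such Hamiltonian cycle H, let X_H = 1 if all 14 edges of H are present in G. Then P[X_H = 1] = p^{14} = (4/7)^{14} = 268435456/678223072849.
By linearity: E[X] = Σ_H E[X_H] = 3113510400 · p^{14} = 3113510400 · 268435456/678223072849 = 119396654854963200/96889010407.
Numerically: E[X] ≈ 1.232e+06.

E[X] = 3113510400 · (4/7)^{14} = 119396654854963200/96889010407 ≈ 1.232e+06.


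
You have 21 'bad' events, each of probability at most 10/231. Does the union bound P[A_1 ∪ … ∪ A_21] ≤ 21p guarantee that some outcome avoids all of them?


Union bound: P[∪_{i=1}^{21} A_i] ≤ Σ_i P[A_i] ≤ 21·p = 21·(10/231) = 10/11.
Numerically: 10/11 ≈ 0.9091.
Is 10/11 < 1? YES.
Since P[∪ A_i] ≤ 10/11 < 1, the complement has P[∩ A_i^c] ≥ 1 − 10/11 = 1/11 > 0, so some outcome avoids every A_i.

21·p = 10/11 ≈ 0.9091; existence CERTIFIED by the union bound.


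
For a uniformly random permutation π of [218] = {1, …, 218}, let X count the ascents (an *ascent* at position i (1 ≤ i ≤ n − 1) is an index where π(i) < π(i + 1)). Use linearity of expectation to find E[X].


Write X = Σ X_I over i = 1, …, 217, with X_I the indicator of one ascent.
There are 217 indicators.
For each fixed i, the pair (π(i), π(i+1)) is a uniformly random ordered pair of distinct values from {1, …, 218}; by symmetry P[π(i) < π(i+1)] = 1/2.
By linearity: E[X] = 217 · (1/2) = (218 − 1) · (1/2) = 217/2 ≈ 108.5000.

E[X] = 217/2 = 108.5000.


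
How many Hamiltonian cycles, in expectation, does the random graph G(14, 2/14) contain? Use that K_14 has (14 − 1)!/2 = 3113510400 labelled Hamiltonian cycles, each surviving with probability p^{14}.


K_14 has (14 − 1)!/2 = 3113510400 labelled Hamiltonian cycles.
For each such Hamiltonian cycle H, let X_H = 1 if all 14 edges of H are present in G. Then P[X_H = 1] = p^{14} = (1/7)^{14} = 1/678223072849.
By linearity of expectation: E[X] = Σ_H E[X_H] = 3113510400 · p^{14} = 3113510400 · 1/678223072849 = 444787200/96889010407.
Numerically: E[X] ≈ 0.00459069.

E[X] = 3113510400 · (1/7)^{14} = 444787200/96889010407 ≈ 0.00459069.


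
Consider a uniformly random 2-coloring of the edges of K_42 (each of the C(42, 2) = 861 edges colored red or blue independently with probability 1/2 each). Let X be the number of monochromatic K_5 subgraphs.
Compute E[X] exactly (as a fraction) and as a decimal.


Let X = Σ_S X_S over the C(42, 5) = 850668 subsets S of size 5, where X_S = 1 if the K_5 on S is monochromatic.
For a fixed S, the K_5 on S has C(5, 2) = 10 edges. P[all 10 edges red] = (1/2)^10, and likewise for blue, so P[monochromatic] = 2·(1/2)^10 = 2^{1 − 10} = 1/512.
Summing: E[X] = C(42, 5) · 2^{1 − 10} = 850668 · 1/512 = 212667/128.
Numerically: E[X] ≈ 1661.460938.

E[X] = C(42,5)·2^(1−C(5,2)) = 212667/128 ≈ 1661.460938.


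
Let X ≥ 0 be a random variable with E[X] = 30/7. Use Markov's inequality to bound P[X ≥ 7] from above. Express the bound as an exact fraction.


μ = E[X] = 30/7, a = 7.
Markov: P[X ≥ 7] ≤ μ/a = (30/7)/7 = 30/49.
Numerically: ≈ 0.612.
(Since a = 7 > μ = 4.286, the bound 30/49 is < 1 and informative.)

P[X ≥ 7] ≤ 30/49 ≈ 0.612.


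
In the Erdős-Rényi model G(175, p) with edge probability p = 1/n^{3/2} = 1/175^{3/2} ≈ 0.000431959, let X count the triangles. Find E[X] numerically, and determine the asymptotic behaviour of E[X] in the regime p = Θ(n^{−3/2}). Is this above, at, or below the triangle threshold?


Number of potential triangles: C(175, 3) = 877975.
Each occurs with probability p³ ≈ (0.000431959)³ ≈ 8.05988381e-11.
By linearity: E[X] = C(175, 3)·p³ ≈ 877975 · 8.05988381e-11 ≈ 0.000071.
Since α = 3/2 > 1, p = c/n^{3/2} = o(1/n) is below the triangle threshold p ~ 1/n. Asymptotically E[X] ~ (c³/6)·n^{3(1−α)} = (1³/6)·n^{-1.5} → 0, so by Markov's inequality G has no triangles w.h.p.

E[X] ≈ 0.000071; in regime p = Θ(1/n^{3/2}) E[X] tends to 0 (below the triangle threshold p ~ 1/n).


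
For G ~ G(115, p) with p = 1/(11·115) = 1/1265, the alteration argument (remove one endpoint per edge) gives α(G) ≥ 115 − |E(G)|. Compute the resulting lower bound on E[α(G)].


E[|E(G)|] = C(115, 2)·p = 6555 · (1/1265) = 57/11.
E[α(G)] ≥ n − E[|E(G)|] = 115 − 57/11 = 1208/11.
Numerically: ≈ 109.81818.
(This is only a lower bound; the true E[α(G)] may be larger.)

E[α(G)] ≥ 1208/11 ≈ 109.81818.


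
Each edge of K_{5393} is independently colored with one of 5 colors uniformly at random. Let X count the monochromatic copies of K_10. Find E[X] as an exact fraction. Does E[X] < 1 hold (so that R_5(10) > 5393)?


E[X] = C(5393, 10) · 5^{1 − 45} = 5687418968154238267170642278008 · 5^{−44} = 5687418968154238267170642278008/5684341886080801486968994140625.
As a reduced fraction: E[X] = 5687418968154238267170642278008/5684341886080801486968994140625 ≈ 1.000541.
Is E[X] < 1? NO.
Since E[X] ≥ 1, the first-moment bound is inconclusive at n = 5393; it does NOT by itself certify R_5(10) > 5393.

E[X] = 5687418968154238267170642278008/5684341886080801486968994140625 ≈ 1.000541; E[X] ≥ 1; first-moment method inconclusive here.


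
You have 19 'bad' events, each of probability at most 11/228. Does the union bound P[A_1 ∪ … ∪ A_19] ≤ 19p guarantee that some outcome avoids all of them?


Union bound: P[∪_{i=1}^{19} A_i] ≤ Σ_i P[A_i] ≤ 19·p = 19·(11/228) = 11/12.
Numerically: 11/12 ≈ 0.917.
Is 11/12 < 1? YES.
Since P[∪ A_i] ≤ 11/12 < 1, the complement has P[∩ A_i^c] ≥ 1 − 11/12 = 1/12 > 0, so some outcome avoids every A_i.

19·p = 11/12 ≈ 0.917; existence CERTIFIED by the union bound.


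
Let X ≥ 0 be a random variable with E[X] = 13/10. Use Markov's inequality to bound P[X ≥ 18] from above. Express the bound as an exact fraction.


μ = E[X] = 13/10, a = 18.
Markov: P[X ≥ 18] ≤ μ/a = (13/10)/18 = 13/180.
Numerically: ≈ 0.072222.
(Since a = 18 > μ = 1.300000, the bound 13/180 is < 1 and informative.)

P[X ≥ 18] ≤ 13/180 ≈ 0.072222.


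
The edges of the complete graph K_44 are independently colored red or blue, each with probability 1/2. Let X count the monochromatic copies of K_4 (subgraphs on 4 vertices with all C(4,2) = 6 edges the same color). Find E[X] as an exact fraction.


Let X = Σ_S X_S over the C(44, 4) = 135751 subsets S of size 4, where X_S = 1 if the K_4 on S is monochromatic.
For a fixed S, the K_4 on S has C(4, 2) = 6 edges. P[all 6 edges red] = (1/2)^6, and likewise for blue, so P[monochromatic] = 2·(1/2)^6 = 2^{1 − 6} = 1/32.
By linearity: E[X] = C(44, 4) · 2^{1 − 6} = 135751 · 1/32 = 135751/32.
Numerically: E[X] ≈ 4242.2188.

E[X] = C(44,4)·2^(1−C(4,2)) = 135751/32 ≈ 4242.2188.


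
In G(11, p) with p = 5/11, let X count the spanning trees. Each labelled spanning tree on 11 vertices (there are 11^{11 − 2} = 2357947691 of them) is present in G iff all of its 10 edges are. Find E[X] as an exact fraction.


K_11 has 11^{11 − 2} = 2357947691 labelled spanning trees.
For each such spanning tree H, let X_H = 1 if all 10 edges of H are present in G. Then P[X_H = 1] = p^{10} = (5/11)^{10} = 9765625/25937424601.
By linearity of expectation: E[X] = Σ_H E[X_H] = 2357947691 · p^{10} = 2357947691 · 9765625/25937424601 = 9765625/11.
Numerically: E[X] ≈ 8.88e+05.

E[X] = 2357947691 · (5/11)^{10} = 9765625/11 ≈ 8.88e+05.


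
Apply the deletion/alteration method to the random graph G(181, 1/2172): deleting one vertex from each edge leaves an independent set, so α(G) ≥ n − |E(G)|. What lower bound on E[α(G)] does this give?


E[|E(G)|] = C(181, 2)·p = 16290 · (1/2172) = 15/2.
E[α(G)] ≥ n − E[|E(G)|] = 181 − 15/2 = 347/2.
Numerically: ≈ 173.500.
(This is only a lower bound; the true E[α(G)] may be larger.)

E[α(G)] ≥ 347/2 ≈ 173.500.


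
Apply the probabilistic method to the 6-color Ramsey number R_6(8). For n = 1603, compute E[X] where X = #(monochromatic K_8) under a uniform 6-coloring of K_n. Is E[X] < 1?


E[X] = C(1603, 8) · 6^{1 − 28} = 1062551202482611197720 · 6^{−27} = 1062551202482611197720/1023490369077469249536.
As a reduced fraction: E[X] = 14757655590036266635/14215144014964850688 ≈ 1.038.
Is E[X] < 1? NO.
Since E[X] ≥ 1, the first-moment bound is inconclusive at n = 1603; it does NOT by itself certify R_6(8) > 1603.

E[X] = 14757655590036266635/14215144014964850688 ≈ 1.038; E[X] ≥ 1; first-moment method inconclusive here.


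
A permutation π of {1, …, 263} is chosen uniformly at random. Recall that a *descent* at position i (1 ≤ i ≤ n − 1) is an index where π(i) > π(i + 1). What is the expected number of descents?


Write X = Σ X_I over i = 1, …, 262, with X_I the indicator of one descent.
There are 262 indicators.
For each fixed i, the pair (π(i), π(i+1)) is a uniformly random ordered pair of distinct values from {1, …, 263}; by symmetry P[π(i) > π(i+1)] = 1/2.
By linearity: E[X] = 262 · (1/2) = (263 − 1) · (1/2) = 131 ≈ 131.000.

E[X] = 131 = 131.000.


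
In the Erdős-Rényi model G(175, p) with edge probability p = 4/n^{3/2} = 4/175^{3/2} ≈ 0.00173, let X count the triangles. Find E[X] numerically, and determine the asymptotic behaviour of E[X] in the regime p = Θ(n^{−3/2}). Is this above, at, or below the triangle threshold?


Number of potential triangles: C(175, 3) = 877975.
Each occurs with probability p³ ≈ (0.00173)³ ≈ 5.15833e-09.
By linearity: E[X] = C(175, 3)·p³ ≈ 877975 · 5.15833e-09 ≈ 0.005.
Since α = 3/2 > 1, p = c/n^{3/2} = o(1/n) is below the triangle threshold p ~ 1/n. Asymptotically E[X] ~ (c³/6)·n^{3(1−α)} = (4³/6)·n^{-1.5} → 0, so by Markov's inequality G has no triangles w.h.p.

E[X] ≈ 0.005; in regime p = Θ(1/n^{3/2}) E[X] tends to 0 (below the triangle threshold p ~ 1/n).


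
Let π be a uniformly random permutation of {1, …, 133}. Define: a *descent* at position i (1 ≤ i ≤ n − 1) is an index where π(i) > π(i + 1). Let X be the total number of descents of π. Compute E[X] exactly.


Write X = Σ X_I over i = 1, …, 132, with X_I the indicator of one descent.
There are 132 indicators.
For each fixed i, the pair (π(i), π(i+1)) is a uniformly random ordered pair of distinct values from {1, …, 133}; by symmetry P[π(i) > π(i+1)] = 1/2.
By linearity: E[X] = 132 · (1/2) = (133 − 1) · (1/2) = 66 ≈ 66.00000.

E[X] = 66 = 66.00000.


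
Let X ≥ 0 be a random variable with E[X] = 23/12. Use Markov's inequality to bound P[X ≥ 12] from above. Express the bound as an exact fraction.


μ = E[X] = 23/12, a = 12.
Markov: P[X ≥ 12] ≤ μ/a = (23/12)/12 = 23/144.
Numerically: ≈ 0.15972.
(Since a = 12 > μ = 1.91667, the bound 23/144 is < 1 and informative.)

P[X ≥ 12] ≤ 23/144 ≈ 0.15972.


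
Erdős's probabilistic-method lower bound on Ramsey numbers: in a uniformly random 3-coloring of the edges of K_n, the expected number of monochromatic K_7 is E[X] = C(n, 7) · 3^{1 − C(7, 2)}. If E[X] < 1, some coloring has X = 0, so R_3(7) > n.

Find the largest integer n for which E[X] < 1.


We need C(n, 7) · 3^{1 − 21} < 1, i.e. C(n, 7) < 3^{21 − 1} = 3486784401.
Check values of n near the boundary:
  n = 79: C(79, 7) = 2898753715; 2898753715 < 3486784401? YES
  n = 80: C(80, 7) = 3176716400; 3176716400 < 3486784401? YES
  n = 81: C(81, 7) = 3477216600; 3477216600 < 3486784401? YES
  n = 82: C(82, 7) = 3801756816; 3801756816 < 3486784401? NO
  n = 83: C(83, 7) = 4151918628; 4151918628 < 3486784401? NO
  n = 84: C(84, 7) = 4529365776; 4529365776 < 3486784401? NO
The largest n with C(n, 7) < 3486784401 is n = 81 (where E[X] = 42928600/43046721 ≈ 0.99726). Hence R_3(7) > 81, i.e. R_3(7) ≥ 82.

Largest n = 81; hence R_3(7) > 81.


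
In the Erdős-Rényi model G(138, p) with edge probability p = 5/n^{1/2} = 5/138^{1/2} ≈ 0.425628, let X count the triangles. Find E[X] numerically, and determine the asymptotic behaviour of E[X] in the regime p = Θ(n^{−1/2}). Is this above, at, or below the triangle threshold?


Number of potential triangles: C(138, 3) = 428536.
Each occurs with probability p³ ≈ (0.425628)³ ≈ 7.71065698e-02.
By linearity: E[X] = C(138, 3)·p³ ≈ 428536 · 7.71065698e-02 ≈ 33042.941002.
Since α = 1/2 < 1, p = c/n^{1/2} ≫ 1/n is above the triangle threshold p ~ 1/n. Asymptotically E[X] ~ (c³/6)·n^{3(1−α)} = (5³/6)·n^{1.5} → ∞; triangles are abundant w.h.p.

E[X] ≈ 33042.941002; in regime p = Θ(1/n^{1/2}) E[X] diverges (above the triangle threshold p ~ 1/n).
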